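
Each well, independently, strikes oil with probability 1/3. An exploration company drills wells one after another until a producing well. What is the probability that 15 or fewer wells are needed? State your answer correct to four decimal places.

Y = number of wells to the first success; geometric, p = 0.333333.
P(Y ≤ 15) = 1 − (1−p)^15 = 1 − 0.002284 = 0.997716

0.9977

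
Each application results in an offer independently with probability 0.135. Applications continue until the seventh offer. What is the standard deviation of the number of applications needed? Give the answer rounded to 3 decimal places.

18.227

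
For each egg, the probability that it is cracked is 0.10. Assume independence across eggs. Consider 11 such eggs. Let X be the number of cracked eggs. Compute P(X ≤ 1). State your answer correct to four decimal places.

0.6974

X ~ Binomial(11, 0.10); P(X ≤ 1) = Σ C(11,k) p^k (1−p)^(11−k) over k:
  k=0: C(11,0)·0.10^0·0.90^11 = 0.313811
  k=1: C(11,1)·0.10^1·0.90^10 = 0.383546
Total = 0.697357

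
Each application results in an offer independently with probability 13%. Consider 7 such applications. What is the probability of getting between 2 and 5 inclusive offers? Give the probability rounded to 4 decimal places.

X ~ Binomial(7, 0.13); P(2 ≤ X ≤ 5) = Σ C(7,k) p^k (1−p)^(7−k) over k:
  k=2: C(7,2)·0.13^2·0.87^5 = 0.176890
  k=3: C(7,3)·0.13^3·0.87^4 = 0.044053
  k=4: C(7,4)·0.13^4·0.87^3 = 0.006583
  k=5: C(7,5)·0.13^5·0.87^2 = 0.000590
Total = 0.228115

0.2281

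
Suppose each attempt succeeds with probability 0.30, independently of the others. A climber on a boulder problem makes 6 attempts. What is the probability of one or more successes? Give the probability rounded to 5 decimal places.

0.88235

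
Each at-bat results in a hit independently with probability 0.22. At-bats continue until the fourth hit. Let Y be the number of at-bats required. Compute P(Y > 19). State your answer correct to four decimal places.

0.3715

Needing more than 19 at-bats ⇔ fewer than 4 successes in the first 19. With X ~ Binomial(19, 0.22), P(Y > 19) = P(X ≤ 3).
  k=0: C(19,0)·0.22^0·0.78^19 = 0.008908
  k=1: C(19,1)·0.22^1·0.78^18 = 0.047740
  k=2: C(19,2)·0.22^2·0.78^17 = 0.121185
  k=3: C(19,3)·0.22^3·0.78^16 = 0.193689
P(X ≤ 3) = 0.371522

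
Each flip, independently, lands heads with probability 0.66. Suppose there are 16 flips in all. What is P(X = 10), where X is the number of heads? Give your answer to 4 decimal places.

0.1940

X ~ Binomial(n=16, p=0.66).
P(X=10) = C(16,10) · p^10 · (1−p)^6
= 8008 · 0.015683 · 0.0015448 = 0.194016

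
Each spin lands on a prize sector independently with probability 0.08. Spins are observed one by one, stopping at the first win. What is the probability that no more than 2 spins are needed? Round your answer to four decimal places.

0.1536

Y = number of spins to the first success; geometric, p = 0.08.
P(Y ≤ 2) = 1 − (1−p)^2 = 1 − 0.846400 = 0.153600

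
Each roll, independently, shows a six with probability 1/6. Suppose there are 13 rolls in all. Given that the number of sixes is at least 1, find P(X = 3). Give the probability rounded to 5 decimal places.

0.23589

X ~ Binomial(13, 0.166667). Want P(X=3 | X≥1) = P(X=3) / P(X≥1).
P(X=3) = C(13,3)·0.166667^3·0.833333^10 = 0.2138454
P(X≥1) = 1 − 0.0934639 = 0.9065361
Ratio = 0.2138454 / 0.9065361 = 0.2358928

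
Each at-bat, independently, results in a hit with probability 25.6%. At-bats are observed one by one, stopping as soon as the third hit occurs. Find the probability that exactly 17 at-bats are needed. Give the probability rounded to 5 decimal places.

0.03206

Y = trial on which the third success occurs; negative binomial, r=3, p=0.256.
P(Y=17) = C(16,2) · p^3 · (1−p)^14
= 120 · 0.016777 · 0.015923 = 0.0320570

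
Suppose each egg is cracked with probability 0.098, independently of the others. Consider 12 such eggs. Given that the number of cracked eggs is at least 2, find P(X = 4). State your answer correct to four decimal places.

0.0603

X ~ Binomial(12, 0.098). Want P(X=4 | X≥2) = P(X=4) / P(X≥2).
P(X=4) = C(12,4)·0.098^4·0.902^8 = 0.020006
P(X≥2) = 1 − 0.290054 − 0.378163 = 0.331783
Ratio = 0.020006 / 0.331783 = 0.060299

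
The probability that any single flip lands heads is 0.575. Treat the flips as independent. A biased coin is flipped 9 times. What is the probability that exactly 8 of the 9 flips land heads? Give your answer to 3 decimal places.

X ~ Binomial(n=9, p=0.575).
P(X=8) = C(9,8) · p^8 · (1−p)^1
= 9 · 0.011949 · 0.425 = 0.04571

0.046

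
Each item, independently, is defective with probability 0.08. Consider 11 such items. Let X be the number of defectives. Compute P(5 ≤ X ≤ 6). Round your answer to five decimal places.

0.00100

X ~ Binomial(11, 0.08); P(5 ≤ X ≤ 6) = Σ C(11,k) p^k (1−p)^(11−k) over k:
  k=5: C(11,5)·0.08^5·0.92^6 = 0.0009179
  k=6: C(11,6)·0.08^6·0.92^5 = 0.0000798
Total = 0.0009978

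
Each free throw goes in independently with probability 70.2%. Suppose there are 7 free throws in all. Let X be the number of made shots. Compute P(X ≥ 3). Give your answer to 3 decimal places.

0.972

X ~ Binomial(7, 0.702); P(X ≥ 3) = Σ C(7,k) p^k (1−p)^(7−k) over k:
  k=3: C(7,3)·0.702^3·0.298^4 = 0.09549
  k=4: C(7,4)·0.702^4·0.298^3 = 0.22494
  k=5: C(7,5)·0.702^5·0.298^2 = 0.31793
  k=6: C(7,6)·0.702^6·0.298^1 = 0.24965
  k=7: C(7,7)·0.702^7·0.298^0 = 0.08402
Total = 0.97203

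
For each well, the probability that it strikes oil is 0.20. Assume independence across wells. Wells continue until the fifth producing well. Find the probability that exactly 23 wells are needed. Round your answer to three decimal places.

0.042

Y = trial on which the fifth success occurs; negative binomial, r=5, p=0.20.
P(Y=23) = C(22,4) · p^5 · (1−p)^18
= 7315 · 0.00032 · 0.018014 = 0.04217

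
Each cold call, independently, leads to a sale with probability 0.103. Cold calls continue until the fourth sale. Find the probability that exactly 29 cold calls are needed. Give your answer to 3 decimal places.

0.024

Y = trial on which the fourth success occurs; negative binomial, r=4, p=0.103.
P(Y=29) = C(28,3) · p^4 · (1−p)^25
= 3276 · 0.00011255 · 0.066041 = 0.02435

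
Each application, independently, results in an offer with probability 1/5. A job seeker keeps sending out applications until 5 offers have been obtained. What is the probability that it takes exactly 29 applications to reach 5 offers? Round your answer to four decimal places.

0.0309

Y = trial on which the fifth success occurs; negative binomial, r=5, p=0.20.
P(Y=29) = C(28,4) · p^5 · (1−p)^24
= 20475 · 0.00032 · 0.0047224 = 0.030941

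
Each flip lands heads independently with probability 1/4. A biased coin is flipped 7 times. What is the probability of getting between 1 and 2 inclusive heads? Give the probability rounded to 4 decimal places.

0.6229

X ~ Binomial(7, 0.25); P(1 ≤ X ≤ 2) = Σ C(7,k) p^k (1−p)^(7−k) over k:
  k=1: C(7,1)·0.25^1·0.75^6 = 0.311462
  k=2: C(7,2)·0.25^2·0.75^5 = 0.311462
Total = 0.622925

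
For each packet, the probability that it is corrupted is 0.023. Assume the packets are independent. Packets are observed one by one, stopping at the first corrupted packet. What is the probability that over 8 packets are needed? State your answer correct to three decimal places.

0.830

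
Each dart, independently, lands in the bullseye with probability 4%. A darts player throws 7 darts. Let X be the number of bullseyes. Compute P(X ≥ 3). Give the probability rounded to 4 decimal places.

0.0020

X ~ Binomial(7, 0.04); P(X ≥ 3) = Σ C(7,k) p^k (1−p)^(7−k) over k:
  k=3: C(7,3)·0.04^3·0.96^4 = 0.001903
  k=4: C(7,4)·0.04^4·0.96^3 = 0.000079
  k=5: C(7,5)·0.04^5·0.96^2 = 0.000002
  k=6: C(7,6)·0.04^6·0.96^1 = 0.000000
  k=7: C(7,7)·0.04^7·0.96^0 = 0.000000
Total = 0.001984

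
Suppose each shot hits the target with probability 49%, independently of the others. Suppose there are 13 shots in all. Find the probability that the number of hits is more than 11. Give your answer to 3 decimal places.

0.001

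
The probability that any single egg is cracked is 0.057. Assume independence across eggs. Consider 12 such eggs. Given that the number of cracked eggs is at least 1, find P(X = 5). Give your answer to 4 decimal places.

0.0006

X ~ Binomial(12, 0.057). Want P(X=5 | X≥1) = P(X=5) / P(X≥1).
P(X=5) = C(12,5)·0.057^5·0.943^7 = 0.000316
P(X≥1) = 1 − 0.494470 = 0.505530
Ratio = 0.000316 / 0.505530 = 0.000625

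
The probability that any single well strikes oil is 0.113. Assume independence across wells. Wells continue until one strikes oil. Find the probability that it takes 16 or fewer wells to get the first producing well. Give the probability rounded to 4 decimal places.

0.8532

Y = number of wells to the first success; geometric, p = 0.113.
P(Y ≤ 16) = 1 − (1−p)^16 = 1 − 0.146818 = 0.853182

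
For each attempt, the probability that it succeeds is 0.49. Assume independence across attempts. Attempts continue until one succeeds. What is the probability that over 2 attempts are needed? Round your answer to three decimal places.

Y = number of attempts to the first success; geometric, p = 0.49.
P(Y > 2) = P(first 2 all fail) = (1−p)^2 = 0.26010

0.260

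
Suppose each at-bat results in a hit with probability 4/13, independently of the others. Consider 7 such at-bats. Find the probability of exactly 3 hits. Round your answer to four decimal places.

X ~ Binomial(n=7, p=0.307692).
P(X=3) = C(7,3) · p^3 · (1−p)^4
= 35 · 0.029131 · 0.22972 = 0.234215

0.2342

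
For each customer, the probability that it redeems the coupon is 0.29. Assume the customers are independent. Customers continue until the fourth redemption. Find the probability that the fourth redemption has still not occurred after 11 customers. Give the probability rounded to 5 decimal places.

Needing more than 11 customers ⇔ fewer than 4 successes in the first 11. With X ~ Binomial(11, 0.29), P(Y > 11) = P(X ≤ 3).
  k=0: C(11,0)·0.29^0·0.71^11 = 0.0231122
  k=1: C(11,1)·0.29^1·0.71^10 = 0.1038423
  k=2: C(11,2)·0.29^2·0.71^9 = 0.2120722
  k=3: C(11,3)·0.29^3·0.71^8 = 0.2598632
P(X ≤ 3) = 0.5988899

0.59889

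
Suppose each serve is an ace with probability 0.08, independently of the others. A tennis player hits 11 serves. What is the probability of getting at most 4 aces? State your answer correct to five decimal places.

X ~ Binomial(11, 0.08); P(X ≤ 4) = Σ C(11,k) p^k (1−p)^(11−k) over k:
  k=0: C(11,0)·0.08^0·0.92^11 = 0.3996374
  k=1: C(11,1)·0.08^1·0.92^10 = 0.3822618
  k=2: C(11,2)·0.08^2·0.92^9 = 0.1662008
  k=3: C(11,3)·0.08^3·0.92^8 = 0.0433567
  k=4: C(11,4)·0.08^4·0.92^7 = 0.0075403
Total = 0.9989970

0.99900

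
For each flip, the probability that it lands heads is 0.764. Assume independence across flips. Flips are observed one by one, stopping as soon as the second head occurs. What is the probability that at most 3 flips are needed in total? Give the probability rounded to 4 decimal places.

0.8592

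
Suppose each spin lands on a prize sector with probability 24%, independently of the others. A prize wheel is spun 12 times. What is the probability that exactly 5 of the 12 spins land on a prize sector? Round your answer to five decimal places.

0.09236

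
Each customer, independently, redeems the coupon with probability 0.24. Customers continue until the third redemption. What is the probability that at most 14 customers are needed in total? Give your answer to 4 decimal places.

0.6891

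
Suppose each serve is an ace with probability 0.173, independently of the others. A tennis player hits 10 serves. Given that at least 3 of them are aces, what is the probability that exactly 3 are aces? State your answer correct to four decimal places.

X ~ Binomial(10, 0.173). Want P(X=3 | X≥3) = P(X=3) / P(X≥3).
P(X=3) = C(10,3)·0.173^3·0.827^7 = 0.164383
P(X≥3) = 1 − 0.149643 − 0.313037 − 0.294679 = 0.242642
Ratio = 0.164383 / 0.242642 = 0.677474

0.6775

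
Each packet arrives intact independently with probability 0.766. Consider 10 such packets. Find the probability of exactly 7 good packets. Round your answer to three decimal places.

0.238

X ~ Binomial(n=10, p=0.766).
P(X=7) = C(10,7) · p^7 · (1−p)^3
= 120 · 0.15474 · 0.012813 = 0.23792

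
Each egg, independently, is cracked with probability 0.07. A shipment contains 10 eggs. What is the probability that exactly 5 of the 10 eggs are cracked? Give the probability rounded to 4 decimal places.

X ~ Binomial(n=10, p=0.07).
P(X=5) = C(10,5) · p^5 · (1−p)^5
= 252 · 1.6807e-06 · 0.69569 = 0.000295

0.0003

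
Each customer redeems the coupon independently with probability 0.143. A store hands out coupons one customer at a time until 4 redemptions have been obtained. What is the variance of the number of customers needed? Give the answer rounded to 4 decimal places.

Y = total customers until the fourth success; negative binomial with r=4, p=0.143.
Var(Y) = r(1−p)/p² = 4·0.857 / 0.143² = 167.636559

167.6366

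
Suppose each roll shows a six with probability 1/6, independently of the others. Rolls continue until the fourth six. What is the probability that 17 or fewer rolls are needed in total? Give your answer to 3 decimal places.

Finishing within 17 rolls ⇔ at least 4 successes in the first 17. With X ~ Binomial(17, 0.166667), P(Y ≤ 17) = 1 − P(X ≤ 3).
  k=0: C(17,0)·0.166667^0·0.833333^17 = 0.04507
  k=1: C(17,1)·0.166667^1·0.833333^16 = 0.15325
  k=2: C(17,2)·0.166667^2·0.833333^15 = 0.24520
  k=3: C(17,3)·0.166667^3·0.833333^14 = 0.24520
1 − 0.68872 = 0.31128

0.311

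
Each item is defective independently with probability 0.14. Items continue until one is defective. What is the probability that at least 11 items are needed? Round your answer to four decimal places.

0.2213

Y = number of items to the first success; geometric, p = 0.14.
P(Y > 10) = P(first 10 all fail) = (1−p)^10 = 0.221302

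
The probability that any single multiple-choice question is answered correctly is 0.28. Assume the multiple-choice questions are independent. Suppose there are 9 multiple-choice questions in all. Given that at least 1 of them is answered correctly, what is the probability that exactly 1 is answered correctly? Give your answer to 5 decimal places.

0.19198

X ~ Binomial(9, 0.28). Want P(X=1 | X≥1) = P(X=1) / P(X≥1).
P(X=1) = C(9,1)·0.28^1·0.72^8 = 0.1819954
P(X≥1) = 1 − 0.0519987 = 0.9480013
Ratio = 0.1819954 / 0.9480013 = 0.1919781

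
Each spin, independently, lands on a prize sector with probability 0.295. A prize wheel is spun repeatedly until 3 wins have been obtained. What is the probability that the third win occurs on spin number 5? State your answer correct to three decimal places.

0.077

Y = trial on which the third success occurs; negative binomial, r=3, p=0.295.
P(Y=5) = C(4,2) · p^3 · (1−p)^2
= 6 · 0.025672 · 0.49702 = 0.07656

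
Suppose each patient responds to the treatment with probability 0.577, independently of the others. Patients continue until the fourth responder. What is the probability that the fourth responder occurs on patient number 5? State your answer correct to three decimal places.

Y = trial on which the fourth success occurs; negative binomial, r=4, p=0.577.
P(Y=5) = C(4,3) · p^4 · (1−p)^1
= 4 · 0.11084 · 0.423 = 0.18754

0.188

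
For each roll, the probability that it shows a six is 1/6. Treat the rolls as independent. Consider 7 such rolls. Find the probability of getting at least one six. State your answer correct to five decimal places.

0.72092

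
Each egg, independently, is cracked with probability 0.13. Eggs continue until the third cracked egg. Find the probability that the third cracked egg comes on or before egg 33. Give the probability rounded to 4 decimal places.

0.8211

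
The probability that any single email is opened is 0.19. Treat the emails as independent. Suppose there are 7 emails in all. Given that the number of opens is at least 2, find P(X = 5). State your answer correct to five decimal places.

0.00862

X ~ Binomial(7, 0.19). Want P(X=5 | X≥2) = P(X=5) / P(X≥2).
P(X=5) = C(7,5)·0.19^5·0.81^2 = 0.0034116
P(X≥2) = 1 − 0.2287679 − 0.3756313 = 0.3956008
Ratio = 0.0034116 / 0.3956008 = 0.0086238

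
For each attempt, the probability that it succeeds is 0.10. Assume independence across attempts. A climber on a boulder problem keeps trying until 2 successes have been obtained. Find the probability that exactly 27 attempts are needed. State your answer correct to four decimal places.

Y = trial on which the second success occurs; negative binomial, r=2, p=0.10.
P(Y=27) = C(26,1) · p^2 · (1−p)^25
= 26 · 0.01 · 0.07179 = 0.018665

0.0187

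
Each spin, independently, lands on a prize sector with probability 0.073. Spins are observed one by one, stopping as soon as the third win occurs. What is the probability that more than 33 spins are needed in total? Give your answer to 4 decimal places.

0.5634

Needing more than 33 spins ⇔ fewer than 3 successes in the first 33. With X ~ Binomial(33, 0.073), P(Y > 33) = P(X ≤ 2).
  k=0: C(33,0)·0.073^0·0.927^33 = 0.081966
  k=1: C(33,1)·0.073^1·0.927^32 = 0.213004
  k=2: C(33,2)·0.073^2·0.927^31 = 0.268381
P(X ≤ 2) = 0.563351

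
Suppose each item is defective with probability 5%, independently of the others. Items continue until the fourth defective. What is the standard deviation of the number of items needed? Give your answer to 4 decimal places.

Y = total items until the fourth success; negative binomial with r=4, p=0.05.
SD(Y) = √[r(1−p)/p²] = √(1520.000000) = 38.987177

38.9872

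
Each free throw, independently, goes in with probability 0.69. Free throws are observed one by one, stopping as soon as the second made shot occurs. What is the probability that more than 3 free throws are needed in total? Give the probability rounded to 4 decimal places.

0.2287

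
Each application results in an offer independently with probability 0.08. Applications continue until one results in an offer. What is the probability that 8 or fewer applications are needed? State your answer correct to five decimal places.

0.48678

Y = number of applications to the first success; geometric, p = 0.08.
P(Y ≤ 8) = 1 − (1−p)^8 = 1 − 0.5132189 = 0.4867811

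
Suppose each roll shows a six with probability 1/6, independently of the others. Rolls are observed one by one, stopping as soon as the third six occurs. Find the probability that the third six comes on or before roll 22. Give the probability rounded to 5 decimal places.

Finishing within 22 rolls ⇔ at least 3 successes in the first 22. With X ~ Binomial(22, 0.166667), P(Y ≤ 22) = 1 − P(X ≤ 2).
  k=0: C(22,0)·0.166667^0·0.833333^22 = 0.0181139
  k=1: C(22,1)·0.166667^1·0.833333^21 = 0.0797013
  k=2: C(22,2)·0.166667^2·0.833333^20 = 0.1673727
1 − 0.2651879 = 0.7348121

0.73481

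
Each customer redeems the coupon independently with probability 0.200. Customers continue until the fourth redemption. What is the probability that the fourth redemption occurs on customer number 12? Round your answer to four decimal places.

0.0443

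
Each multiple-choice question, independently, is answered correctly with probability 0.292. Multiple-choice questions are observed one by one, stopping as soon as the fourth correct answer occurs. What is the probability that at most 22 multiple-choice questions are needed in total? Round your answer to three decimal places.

0.921

Finishing within 22 multiple-choice questions ⇔ at least 4 successes in the first 22. With X ~ Binomial(22, 0.292), P(Y ≤ 22) = 1 − P(X ≤ 3).
  k=0: C(22,0)·0.292^0·0.708^22 = 0.00050
  k=1: C(22,1)·0.292^1·0.708^21 = 0.00456
  k=2: C(22,2)·0.292^2·0.708^20 = 0.01973
  k=3: C(22,3)·0.292^3·0.708^19 = 0.05424
1 − 0.07902 = 0.92098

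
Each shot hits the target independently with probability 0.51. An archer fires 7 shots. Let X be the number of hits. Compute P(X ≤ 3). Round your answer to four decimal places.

X ~ Binomial(7, 0.51); P(X ≤ 3) = Σ C(7,k) p^k (1−p)^(7−k) over k:
  k=0: C(7,0)·0.51^0·0.49^7 = 0.006782
  k=1: C(7,1)·0.51^1·0.49^6 = 0.049413
  k=2: C(7,2)·0.51^2·0.49^5 = 0.154291
  k=3: C(7,3)·0.51^3·0.49^4 = 0.267647
Total = 0.478134

0.4781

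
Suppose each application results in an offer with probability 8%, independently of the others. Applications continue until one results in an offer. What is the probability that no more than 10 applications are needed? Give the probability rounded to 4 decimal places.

0.5656

Y = number of applications to the first success; geometric, p = 0.08.
P(Y ≤ 10) = 1 − (1−p)^10 = 1 − 0.434388 = 0.565612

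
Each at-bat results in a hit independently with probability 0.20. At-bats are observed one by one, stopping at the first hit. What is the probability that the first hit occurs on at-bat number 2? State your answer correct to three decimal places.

0.160

Geometric (trials to first success), p = 0.20.
P(Y = 2) = (1−p)^1 · p = 0.8 · 0.20 = 0.16000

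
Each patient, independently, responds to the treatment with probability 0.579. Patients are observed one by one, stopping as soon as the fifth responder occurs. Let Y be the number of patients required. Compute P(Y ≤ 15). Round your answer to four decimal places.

0.9855

Finishing within 15 patients ⇔ at least 5 successes in the first 15. With X ~ Binomial(15, 0.579), P(Y ≤ 15) = 1 − P(X ≤ 4).
  k=0: C(15,0)·0.579^0·0.421^15 = 0.000002
  k=1: C(15,1)·0.579^1·0.421^14 = 0.000048
  k=2: C(15,2)·0.579^2·0.421^13 = 0.000459
  k=3: C(15,3)·0.579^3·0.421^12 = 0.002738
  k=4: C(15,4)·0.579^4·0.421^11 = 0.011297
1 − 0.014544 = 0.985456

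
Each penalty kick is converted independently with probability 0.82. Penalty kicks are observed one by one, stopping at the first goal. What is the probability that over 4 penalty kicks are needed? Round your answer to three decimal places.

Y = number of penalty kicks to the first success; geometric, p = 0.82.
P(Y > 4) = P(first 4 all fail) = (1−p)^4 = 0.00105

0.001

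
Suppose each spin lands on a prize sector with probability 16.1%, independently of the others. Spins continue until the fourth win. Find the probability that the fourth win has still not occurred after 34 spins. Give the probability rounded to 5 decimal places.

0.18026

Needing more than 34 spins ⇔ fewer than 4 successes in the first 34. With X ~ Binomial(34, 0.161), P(Y > 34) = P(X ≤ 3).
  k=0: C(34,0)·0.161^0·0.839^34 = 0.0025580
  k=1: C(34,1)·0.161^1·0.839^33 = 0.0166897
  k=2: C(34,2)·0.161^2·0.839^32 = 0.0528442
  k=3: C(34,3)·0.161^3·0.839^31 = 0.1081658
P(X ≤ 3) = 0.1802578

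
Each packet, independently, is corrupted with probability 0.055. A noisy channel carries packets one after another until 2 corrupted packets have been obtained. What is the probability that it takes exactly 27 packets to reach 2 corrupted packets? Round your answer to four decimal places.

0.0191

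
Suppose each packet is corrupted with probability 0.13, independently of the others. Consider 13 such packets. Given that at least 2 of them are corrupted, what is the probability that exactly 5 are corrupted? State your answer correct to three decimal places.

0.030

X ~ Binomial(13, 0.13). Want P(X=5 | X≥2) = P(X=5) / P(X≥2).
P(X=5) = C(13,5)·0.13^5·0.87^8 = 0.01568
P(X≥2) = 1 − 0.16359 − 0.31777 = 0.51864
Ratio = 0.01568 / 0.51864 = 0.03024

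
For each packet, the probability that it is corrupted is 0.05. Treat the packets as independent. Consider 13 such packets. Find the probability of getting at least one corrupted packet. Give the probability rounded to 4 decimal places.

0.4867

P(at least one) = 1 − P(none) = 1 − (1 − 0.05)^13
= 1 − 0.513342 = 0.486658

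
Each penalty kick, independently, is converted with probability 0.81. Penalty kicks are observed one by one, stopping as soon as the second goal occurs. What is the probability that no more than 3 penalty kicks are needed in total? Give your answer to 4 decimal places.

0.9054

Finishing within 3 penalty kicks ⇔ at least 2 successes in the first 3. With X ~ Binomial(3, 0.81), P(Y ≤ 3) = 1 − P(X ≤ 1).
  k=0: C(3,0)·0.81^0·0.19^3 = 0.006859
  k=1: C(3,1)·0.81^1·0.19^2 = 0.087723
1 − 0.094582 = 0.905418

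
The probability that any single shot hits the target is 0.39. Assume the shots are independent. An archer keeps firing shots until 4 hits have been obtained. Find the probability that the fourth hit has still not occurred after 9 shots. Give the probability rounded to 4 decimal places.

Needing more than 9 shots ⇔ fewer than 4 successes in the first 9. With X ~ Binomial(9, 0.39), P(Y > 9) = P(X ≤ 3).
  k=0: C(9,0)·0.39^0·0.61^9 = 0.011694
  k=1: C(9,1)·0.39^1·0.61^8 = 0.067289
  k=2: C(9,2)·0.39^2·0.61^7 = 0.172084
  k=3: C(9,3)·0.39^3·0.61^6 = 0.256716
P(X ≤ 3) = 0.507783

0.5078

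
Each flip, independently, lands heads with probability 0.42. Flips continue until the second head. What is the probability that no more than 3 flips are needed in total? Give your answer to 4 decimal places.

Finishing within 3 flips ⇔ at least 2 successes in the first 3. With X ~ Binomial(3, 0.42), P(Y ≤ 3) = 1 − P(X ≤ 1).
  k=0: C(3,0)·0.42^0·0.58^3 = 0.195112
  k=1: C(3,1)·0.42^1·0.58^2 = 0.423864
1 − 0.618976 = 0.381024

0.3810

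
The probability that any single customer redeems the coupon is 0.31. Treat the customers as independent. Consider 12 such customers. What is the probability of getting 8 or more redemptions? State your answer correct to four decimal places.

0.0118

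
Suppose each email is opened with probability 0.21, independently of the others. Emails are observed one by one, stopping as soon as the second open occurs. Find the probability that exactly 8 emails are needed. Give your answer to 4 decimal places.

0.0750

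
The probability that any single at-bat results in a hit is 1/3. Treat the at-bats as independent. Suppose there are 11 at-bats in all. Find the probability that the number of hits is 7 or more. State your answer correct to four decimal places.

0.0386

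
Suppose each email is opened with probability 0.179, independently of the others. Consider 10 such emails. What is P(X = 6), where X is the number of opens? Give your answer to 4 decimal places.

X ~ Binomial(n=10, p=0.179).
P(X=6) = C(10,6) · p^6 · (1−p)^4
= 210 · 3.2894e-05 · 0.45433 = 0.003138

0.0031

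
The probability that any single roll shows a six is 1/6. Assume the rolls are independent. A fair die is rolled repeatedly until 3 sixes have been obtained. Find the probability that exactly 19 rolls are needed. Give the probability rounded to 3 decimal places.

Y = trial on which the third success occurs; negative binomial, r=3, p=0.166667.
P(Y=19) = C(18,2) · p^3 · (1−p)^16
= 153 · 0.0046296 · 0.054088 = 0.03831

0.038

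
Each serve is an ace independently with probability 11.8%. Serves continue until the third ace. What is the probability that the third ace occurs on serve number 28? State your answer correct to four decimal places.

Y = trial on which the third success occurs; negative binomial, r=3, p=0.118.
P(Y=28) = C(27,2) · p^3 · (1−p)^25
= 351 · 0.001643 · 0.043323 = 0.024984

0.0250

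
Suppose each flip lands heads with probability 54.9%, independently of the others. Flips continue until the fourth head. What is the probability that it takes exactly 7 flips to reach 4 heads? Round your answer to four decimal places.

Y = trial on which the fourth success occurs; negative binomial, r=4, p=0.549.
P(Y=7) = C(6,3) · p^4 · (1−p)^3
= 20 · 0.090843 · 0.091734 = 0.166667

0.1667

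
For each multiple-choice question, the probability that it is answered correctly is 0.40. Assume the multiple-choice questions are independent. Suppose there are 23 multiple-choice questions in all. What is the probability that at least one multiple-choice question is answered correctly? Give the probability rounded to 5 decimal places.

0.99999

P(at least one) = 1 − P(none) = 1 − (1 − 0.40)^23
= 1 − 0.0000079 = 0.9999921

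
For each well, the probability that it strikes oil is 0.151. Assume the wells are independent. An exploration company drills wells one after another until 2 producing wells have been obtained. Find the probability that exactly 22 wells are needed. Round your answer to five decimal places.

0.01813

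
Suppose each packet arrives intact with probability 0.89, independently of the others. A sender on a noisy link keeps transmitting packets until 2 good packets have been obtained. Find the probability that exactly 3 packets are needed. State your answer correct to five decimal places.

Y = trial on which the second success occurs; negative binomial, r=2, p=0.89.
P(Y=3) = C(2,1) · p^2 · (1−p)^1
= 2 · 0.7921 · 0.11 = 0.1742620

0.17426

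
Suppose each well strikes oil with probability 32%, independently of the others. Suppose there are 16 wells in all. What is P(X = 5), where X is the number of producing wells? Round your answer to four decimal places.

0.2107

X ~ Binomial(n=16, p=0.32).
P(X=5) = C(16,5) · p^5 · (1−p)^11
= 4368 · 0.0033554 · 0.014375 = 0.210684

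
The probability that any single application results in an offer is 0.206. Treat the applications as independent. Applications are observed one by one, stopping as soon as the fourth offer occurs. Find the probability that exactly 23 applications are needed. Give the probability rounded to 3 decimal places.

0.035

Y = trial on which the fourth success occurs; negative binomial, r=4, p=0.206.
P(Y=23) = C(22,3) · p^4 · (1−p)^19
= 1540 · 0.0018008 · 0.012491 = 0.03464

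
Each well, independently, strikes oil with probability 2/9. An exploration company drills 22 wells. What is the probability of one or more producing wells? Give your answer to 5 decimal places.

0.99603

P(at least one) = 1 − P(none) = 1 − (1 − 0.222222)^22
= 1 − 0.0039703 = 0.9960297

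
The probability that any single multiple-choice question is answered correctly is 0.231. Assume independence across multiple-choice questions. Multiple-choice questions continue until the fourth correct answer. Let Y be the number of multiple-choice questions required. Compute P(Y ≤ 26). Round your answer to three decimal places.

0.883

Finishing within 26 multiple-choice questions ⇔ at least 4 successes in the first 26. With X ~ Binomial(26, 0.231), P(Y ≤ 26) = 1 − P(X ≤ 3).
  k=0: C(26,0)·0.231^0·0.769^26 = 0.00108
  k=1: C(26,1)·0.231^1·0.769^25 = 0.00845
  k=2: C(26,2)·0.231^2·0.769^24 = 0.03172
  k=3: C(26,3)·0.231^3·0.769^23 = 0.07623
1 − 0.11748 = 0.88252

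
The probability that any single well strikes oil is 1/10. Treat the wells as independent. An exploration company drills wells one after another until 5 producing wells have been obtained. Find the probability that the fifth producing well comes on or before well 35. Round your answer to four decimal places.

Finishing within 35 wells ⇔ at least 5 successes in the first 35. With X ~ Binomial(35, 0.10), P(Y ≤ 35) = 1 − P(X ≤ 4).
  k=0: C(35,0)·0.10^0·0.90^35 = 0.025032
  k=1: C(35,1)·0.10^1·0.90^34 = 0.097345
  k=2: C(35,2)·0.10^2·0.90^33 = 0.183874
  k=3: C(35,3)·0.10^3·0.90^32 = 0.224735
  k=4: C(35,4)·0.10^4·0.90^31 = 0.199764
1 − 0.730749 = 0.269251

0.2693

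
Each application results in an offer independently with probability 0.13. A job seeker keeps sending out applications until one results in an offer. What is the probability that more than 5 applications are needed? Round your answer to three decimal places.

0.498

Y = number of applications to the first success; geometric, p = 0.13.
P(Y > 5) = P(first 5 all fail) = (1−p)^5 = 0.49842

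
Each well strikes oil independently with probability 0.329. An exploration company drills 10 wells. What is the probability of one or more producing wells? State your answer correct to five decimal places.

P(at least one) = 1 − P(none) = 1 − (1 − 0.329)^10
= 1 − 0.0185023 = 0.9814977

0.98150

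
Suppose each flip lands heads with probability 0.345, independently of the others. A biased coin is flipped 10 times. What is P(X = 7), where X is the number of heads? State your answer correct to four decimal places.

X ~ Binomial(n=10, p=0.345).
P(X=7) = C(10,7) · p^7 · (1−p)^3
= 120 · 0.00058175 · 0.28101 = 0.019617

0.0196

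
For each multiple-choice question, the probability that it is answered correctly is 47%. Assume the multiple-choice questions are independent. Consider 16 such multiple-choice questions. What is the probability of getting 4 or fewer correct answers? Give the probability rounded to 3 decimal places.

X ~ Binomial(16, 0.47); P(X ≤ 4) = Σ C(16,k) p^k (1−p)^(16−k) over k:
  k=0: C(16,0)·0.47^0·0.53^16 = 0.00004
  k=1: C(16,1)·0.47^1·0.53^15 = 0.00055
  k=2: C(16,2)·0.47^2·0.53^14 = 0.00366
  k=3: C(16,3)·0.47^3·0.53^13 = 0.01514
  k=4: C(16,4)·0.47^4·0.53^12 = 0.04363
Total = 0.06301

0.063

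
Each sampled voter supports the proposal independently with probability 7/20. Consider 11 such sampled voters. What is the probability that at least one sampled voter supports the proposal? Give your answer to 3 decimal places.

0.991

P(at least one) = 1 − P(none) = 1 − (1 − 0.35)^11
= 1 − 0.00875 = 0.99125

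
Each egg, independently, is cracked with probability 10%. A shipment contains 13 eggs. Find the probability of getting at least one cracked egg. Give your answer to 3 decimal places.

P(at least one) = 1 − P(none) = 1 − (1 − 0.10)^13
= 1 − 0.25419 = 0.74581

0.746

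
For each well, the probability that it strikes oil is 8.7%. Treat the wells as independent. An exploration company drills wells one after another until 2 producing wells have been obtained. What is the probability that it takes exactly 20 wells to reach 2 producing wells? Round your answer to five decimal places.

Y = trial on which the second success occurs; negative binomial, r=2, p=0.087.
P(Y=20) = C(19,1) · p^2 · (1−p)^18
= 19 · 0.007569 · 0.1943 = 0.0279426

0.02794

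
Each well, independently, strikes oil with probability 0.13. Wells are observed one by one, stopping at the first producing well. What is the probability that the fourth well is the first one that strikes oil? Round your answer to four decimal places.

Geometric (trials to first success), p = 0.13.
P(Y = 4) = (1−p)^3 · p = 0.6585 · 0.13 = 0.085605

0.0856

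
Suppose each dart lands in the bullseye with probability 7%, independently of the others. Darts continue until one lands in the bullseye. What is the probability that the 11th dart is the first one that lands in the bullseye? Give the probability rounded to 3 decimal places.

0.034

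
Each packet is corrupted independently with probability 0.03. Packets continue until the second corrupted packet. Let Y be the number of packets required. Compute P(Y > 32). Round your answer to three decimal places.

0.751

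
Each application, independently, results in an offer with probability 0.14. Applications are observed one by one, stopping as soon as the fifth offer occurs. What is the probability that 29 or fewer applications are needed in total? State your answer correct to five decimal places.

0.38344

Finishing within 29 applications ⇔ at least 5 successes in the first 29. With X ~ Binomial(29, 0.14), P(Y ≤ 29) = 1 − P(X ≤ 4).
  k=0: C(29,0)·0.14^0·0.86^29 = 0.0126025
  k=1: C(29,1)·0.14^1·0.86^28 = 0.0594953
  k=2: C(29,2)·0.14^2·0.86^27 = 0.1355939
  k=3: C(29,3)·0.14^3·0.86^26 = 0.1986609
  k=4: C(29,4)·0.14^4·0.86^25 = 0.2102109
1 − 0.6165635 = 0.3834365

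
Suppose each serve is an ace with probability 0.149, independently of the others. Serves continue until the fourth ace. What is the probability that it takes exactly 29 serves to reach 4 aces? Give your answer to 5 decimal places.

0.02860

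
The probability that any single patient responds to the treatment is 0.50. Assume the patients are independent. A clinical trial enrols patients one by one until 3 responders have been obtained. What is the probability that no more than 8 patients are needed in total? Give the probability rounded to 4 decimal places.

0.8555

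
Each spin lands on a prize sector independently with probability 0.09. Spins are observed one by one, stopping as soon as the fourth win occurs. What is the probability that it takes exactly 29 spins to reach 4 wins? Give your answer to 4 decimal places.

Y = trial on which the fourth success occurs; negative binomial, r=4, p=0.09.
P(Y=29) = C(28,3) · p^4 · (1−p)^25
= 3276 · 6.561e-05 · 0.094631 = 0.020340

0.0203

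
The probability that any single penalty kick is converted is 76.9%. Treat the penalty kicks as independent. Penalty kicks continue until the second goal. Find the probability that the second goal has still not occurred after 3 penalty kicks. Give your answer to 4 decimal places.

0.1354

Needing more than 3 penalty kicks ⇔ fewer than 2 successes in the first 3. With X ~ Binomial(3, 0.769), P(Y > 3) = P(X ≤ 1).
  k=0: C(3,0)·0.769^0·0.231^3 = 0.012326
  k=1: C(3,1)·0.769^1·0.231^2 = 0.123104
P(X ≤ 1) = 0.135430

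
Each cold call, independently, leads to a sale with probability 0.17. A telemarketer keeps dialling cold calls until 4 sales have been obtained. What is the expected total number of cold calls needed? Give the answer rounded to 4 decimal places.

Y = total cold calls until the fourth success; negative binomial with r=4, p=0.17.
E[Y] = r / p = 4 / 0.17 = 23.529412

23.5294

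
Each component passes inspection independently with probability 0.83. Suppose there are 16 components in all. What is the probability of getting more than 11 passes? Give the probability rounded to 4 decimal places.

X ~ Binomial(16, 0.83); P(X ≥ 12) = Σ C(16,k) p^k (1−p)^(16−k) over k:
  k=12: C(16,12)·0.83^12·0.17^4 = 0.162482
  k=13: C(16,13)·0.83^13·0.17^3 = 0.244090
  k=14: C(16,14)·0.83^14·0.17^2 = 0.255371
  k=15: C(16,15)·0.83^15·0.17^1 = 0.166242
  k=16: C(16,16)·0.83^16·0.17^0 = 0.050728
Total = 0.878913

0.8789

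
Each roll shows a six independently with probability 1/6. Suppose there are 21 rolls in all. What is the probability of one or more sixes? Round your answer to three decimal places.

P(at least one) = 1 − P(none) = 1 − (1 − 0.166667)^21
= 1 − 0.02174 = 0.97826

0.978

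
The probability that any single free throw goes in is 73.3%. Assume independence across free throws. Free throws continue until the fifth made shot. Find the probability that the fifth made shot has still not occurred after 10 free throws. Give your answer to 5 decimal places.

0.02721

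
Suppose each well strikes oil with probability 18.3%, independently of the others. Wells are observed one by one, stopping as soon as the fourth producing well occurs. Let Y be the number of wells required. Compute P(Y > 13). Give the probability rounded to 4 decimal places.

0.7977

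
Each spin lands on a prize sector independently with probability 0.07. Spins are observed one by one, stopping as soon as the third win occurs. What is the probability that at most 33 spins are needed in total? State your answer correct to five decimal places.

0.40954

Finishing within 33 spins ⇔ at least 3 successes in the first 33. With X ~ Binomial(33, 0.07), P(Y ≤ 33) = 1 − P(X ≤ 2).
  k=0: C(33,0)·0.07^0·0.93^33 = 0.0911879
  k=1: C(33,1)·0.07^1·0.93^32 = 0.2264990
  k=2: C(33,2)·0.07^2·0.93^31 = 0.2727730
1 − 0.5904600 = 0.4095400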